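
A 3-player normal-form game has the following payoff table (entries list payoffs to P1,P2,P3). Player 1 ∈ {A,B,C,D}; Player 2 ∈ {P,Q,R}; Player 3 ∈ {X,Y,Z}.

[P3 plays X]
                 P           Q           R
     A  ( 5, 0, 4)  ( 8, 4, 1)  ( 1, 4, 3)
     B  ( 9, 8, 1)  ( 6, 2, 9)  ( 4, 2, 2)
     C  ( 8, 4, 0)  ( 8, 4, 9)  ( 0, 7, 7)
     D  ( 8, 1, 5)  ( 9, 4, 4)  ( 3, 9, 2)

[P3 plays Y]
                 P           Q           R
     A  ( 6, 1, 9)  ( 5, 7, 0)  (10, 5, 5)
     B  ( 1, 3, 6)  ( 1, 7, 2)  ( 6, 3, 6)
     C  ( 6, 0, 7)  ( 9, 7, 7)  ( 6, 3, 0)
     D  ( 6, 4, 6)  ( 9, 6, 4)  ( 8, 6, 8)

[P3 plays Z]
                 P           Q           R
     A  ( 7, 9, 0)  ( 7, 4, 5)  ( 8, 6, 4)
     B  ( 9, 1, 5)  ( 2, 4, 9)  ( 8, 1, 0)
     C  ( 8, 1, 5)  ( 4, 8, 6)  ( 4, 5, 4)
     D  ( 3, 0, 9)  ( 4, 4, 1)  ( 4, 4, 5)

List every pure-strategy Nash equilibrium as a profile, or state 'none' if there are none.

(A,P,X): not NE [P1→B gives 9>5; P2→R gives 4>0; P3→Y gives 9>4]
(A,P,Y): not NE [P2→Q gives 7>1]
(A,P,Z): not NE [P1→B gives 9>7; P3→Y gives 9>0]
(A,Q,X): not NE [P1→D gives 9>8; P3→Z gives 5>1]
(A,Q,Y): not NE [P1→D gives 9>5; P3→Z gives 5>0]
(A,Q,Z): not NE [P2→P gives 9>4]
(A,R,X): not NE [P1→B gives 4>1; P3→Y gives 5>3]
(A,R,Y): not NE [P2→Q gives 7>5]
(A,R,Z): not NE [P2→P gives 9>6; P3→Y gives 5>4]
(B,P,X): not NE [P3→Y gives 6>1]
(B,P,Y): not NE [P1→D gives 6>1; P2→Q gives 7>3]
(B,P,Z): not NE [P2→Q gives 4>1; P3→Y gives 6>5]
(B,Q,X): not NE [P1→D gives 9>6; P2→P gives 8>2]
(B,Q,Y): not NE [P1→D gives 9>1; P3→Z gives 9>2]
(B,Q,Z): not NE [P1→A gives 7>2]
(B,R,X): not NE [P2→P gives 8>2; P3→Y gives 6>2]
(B,R,Y): not NE [P1→A gives 10>6; P2→Q gives 7>3]
(B,R,Z): not NE [P2→Q gives 4>1; P3→Y gives 6>0]
(C,P,X): not NE [P1→B gives 9>8; P2→R gives 7>4; P3→Y gives 7>0]
(C,P,Y): not NE [P2→Q gives 7>0]
(C,P,Z): not NE [P1→B gives 9>8; P2→Q gives 8>1; P3→Y gives 7>5]
(C,Q,X): not NE [P1→D gives 9>8; P2→R gives 7>4]
(C,Q,Y): not NE [P3→X gives 9>7]
(C,Q,Z): not NE [P1→A gives 7>4; P3→X gives 9>6]
(C,R,X): not NE [P1→B gives 4>0]
(C,R,Y): not NE [P1→A gives 10>6; P2→Q gives 7>3; P3→X gives 7>0]
(C,R,Z): not NE [P1→B gives 8>4; P2→Q gives 8>5; P3→X gives 7>4]
(D,P,X): not NE [P1→B gives 9>8; P2→R gives 9>1; P3→Z gives 9>5]
(D,P,Y): not NE [P2→R gives 6>4; P3→Z gives 9>6]
(D,P,Z): not NE [P1→B gives 9>3; P2→R gives 4>0]
(D,Q,X): not NE [P2→R gives 9>4]
(D,Q,Y): NE
(D,Q,Z): not NE [P1→A gives 7>4; P3→Y gives 4>1]
(D,R,X): not NE [P1→B gives 4>3; P3→Y gives 8>2]
(D,R,Y): not NE [P1→A gives 10>8]
(D,R,Z): not NE [P1→B gives 8>4; P3→Y gives 8>5]

NE set: (D,Q,Y)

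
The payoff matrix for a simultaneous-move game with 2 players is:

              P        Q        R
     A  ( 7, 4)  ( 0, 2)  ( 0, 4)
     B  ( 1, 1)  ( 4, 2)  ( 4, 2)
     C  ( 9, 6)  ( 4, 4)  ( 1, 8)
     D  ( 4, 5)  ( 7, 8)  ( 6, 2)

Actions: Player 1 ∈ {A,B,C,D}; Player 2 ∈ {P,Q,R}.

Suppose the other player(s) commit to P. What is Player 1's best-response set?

P1 best: {C}

u_1(A vs P) = 7
u_1(B vs P) = 1
u_1(C vs P) = 9
u_1(D vs P) = 4
max payoff 9 at {C}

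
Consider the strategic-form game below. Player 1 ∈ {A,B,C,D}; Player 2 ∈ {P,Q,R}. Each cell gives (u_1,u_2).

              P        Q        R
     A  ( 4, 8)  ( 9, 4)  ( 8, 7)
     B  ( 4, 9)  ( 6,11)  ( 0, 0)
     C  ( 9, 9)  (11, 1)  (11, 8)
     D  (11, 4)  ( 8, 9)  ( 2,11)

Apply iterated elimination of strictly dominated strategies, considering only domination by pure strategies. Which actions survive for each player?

P1 drop A (C beats it: P:9>4 Q:11>9 R:11>8)
P1 drop B (C beats it: P:9>4 Q:11>6 R:11>0)
P2 drop Q (R beats it: C:8>1 D:11>9)
P1→{C,D} P2→{P,R}

Survivors P1:{C,D} P2:{P,R}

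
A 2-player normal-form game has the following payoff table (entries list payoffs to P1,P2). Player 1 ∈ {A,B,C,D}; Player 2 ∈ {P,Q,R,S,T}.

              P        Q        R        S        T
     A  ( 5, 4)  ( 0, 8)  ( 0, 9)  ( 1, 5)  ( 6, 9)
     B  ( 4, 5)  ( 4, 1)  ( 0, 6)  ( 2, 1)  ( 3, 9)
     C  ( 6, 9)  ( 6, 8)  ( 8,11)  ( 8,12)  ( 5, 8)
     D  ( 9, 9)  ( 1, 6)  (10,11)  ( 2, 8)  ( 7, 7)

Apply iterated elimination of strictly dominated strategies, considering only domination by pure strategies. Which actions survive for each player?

Survivors P1:{C,D} P2:{R,S}

P1 drop A (D beats it: P:9>5 Q:1>0 R:10>0 S:2>1 T:7>6)
P1 drop B (C beats it: P:6>4 Q:6>4 R:8>0 S:8>2 T:5>3)
P2 drop P (R beats it: C:11>9 D:11>9)
P2 drop Q (R beats it: C:11>8 D:11>6)
P2 drop T (R beats it: C:11>8 D:11>7)
P1→{C,D} P2→{R,S}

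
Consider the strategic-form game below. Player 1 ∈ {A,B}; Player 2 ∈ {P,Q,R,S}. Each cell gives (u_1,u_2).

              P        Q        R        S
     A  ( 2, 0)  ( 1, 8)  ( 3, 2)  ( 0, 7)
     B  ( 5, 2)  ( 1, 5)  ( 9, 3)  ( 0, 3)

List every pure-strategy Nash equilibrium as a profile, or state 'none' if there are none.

(A,P): not NE [P1→B gives 5>2; P2→Q gives 8>0]
(A,Q): NE
(A,R): not NE [P1→B gives 9>3; P2→Q gives 8>2]
(A,S): not NE [P2→Q gives 8>7]
(B,P): not NE [P2→Q gives 5>2]
(B,Q): NE
(B,R): not NE [P2→Q gives 5>3]
(B,S): not NE [P2→Q gives 5>3]

Nash profiles: (A,Q), (B,Q)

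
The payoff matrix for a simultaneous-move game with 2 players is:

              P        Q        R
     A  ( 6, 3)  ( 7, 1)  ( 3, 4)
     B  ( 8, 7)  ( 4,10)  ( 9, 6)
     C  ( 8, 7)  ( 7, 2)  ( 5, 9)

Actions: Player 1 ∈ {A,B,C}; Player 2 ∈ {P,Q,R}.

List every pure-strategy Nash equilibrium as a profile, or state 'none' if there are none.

(A,P): not NE [P1→C gives 8>6; P2→R gives 4>3]
(A,Q): not NE [P2→R gives 4>1]
(A,R): not NE [P1→B gives 9>3]
(B,P): not NE [P2→Q gives 10>7]
(B,Q): not NE [P1→C gives 7>4]
(B,R): not NE [P2→Q gives 10>6]
(C,P): not NE [P2→R gives 9>7]
(C,Q): not NE [P2→R gives 9>2]
(C,R): not NE [P1→B gives 9>5]

Equilibria: none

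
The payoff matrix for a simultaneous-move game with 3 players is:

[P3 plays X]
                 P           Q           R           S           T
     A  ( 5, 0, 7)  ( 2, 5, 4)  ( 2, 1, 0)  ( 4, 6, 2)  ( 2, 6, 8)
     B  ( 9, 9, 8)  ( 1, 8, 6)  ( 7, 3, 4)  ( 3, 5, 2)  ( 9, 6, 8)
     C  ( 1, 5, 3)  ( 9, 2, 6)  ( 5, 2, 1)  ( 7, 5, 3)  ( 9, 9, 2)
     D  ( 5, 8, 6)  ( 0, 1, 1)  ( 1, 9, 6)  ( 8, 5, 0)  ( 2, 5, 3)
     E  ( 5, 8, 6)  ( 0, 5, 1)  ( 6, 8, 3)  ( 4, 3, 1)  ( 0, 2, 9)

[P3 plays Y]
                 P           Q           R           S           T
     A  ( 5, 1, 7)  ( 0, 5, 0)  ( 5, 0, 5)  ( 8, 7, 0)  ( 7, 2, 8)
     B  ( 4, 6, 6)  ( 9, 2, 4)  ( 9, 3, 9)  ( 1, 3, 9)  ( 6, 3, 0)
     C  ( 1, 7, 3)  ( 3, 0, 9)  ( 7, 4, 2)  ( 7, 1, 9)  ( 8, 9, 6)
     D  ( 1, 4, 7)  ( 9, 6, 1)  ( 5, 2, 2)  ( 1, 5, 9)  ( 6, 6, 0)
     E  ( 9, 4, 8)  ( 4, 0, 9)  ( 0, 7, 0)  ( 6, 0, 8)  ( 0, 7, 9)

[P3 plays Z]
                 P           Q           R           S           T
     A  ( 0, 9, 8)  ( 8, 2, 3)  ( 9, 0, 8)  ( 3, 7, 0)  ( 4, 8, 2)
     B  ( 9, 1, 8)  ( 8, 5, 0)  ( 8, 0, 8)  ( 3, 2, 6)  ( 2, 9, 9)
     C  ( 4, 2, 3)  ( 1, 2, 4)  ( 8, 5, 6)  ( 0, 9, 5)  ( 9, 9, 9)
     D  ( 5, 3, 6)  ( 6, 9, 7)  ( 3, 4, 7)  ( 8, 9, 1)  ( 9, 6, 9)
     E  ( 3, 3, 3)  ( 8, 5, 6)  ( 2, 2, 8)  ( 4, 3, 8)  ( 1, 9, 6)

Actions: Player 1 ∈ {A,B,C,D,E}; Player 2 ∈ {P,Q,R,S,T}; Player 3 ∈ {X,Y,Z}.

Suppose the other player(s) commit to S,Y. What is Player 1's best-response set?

u_1(A vs S,Y) = 8
u_1(B vs S,Y) = 1
u_1(C vs S,Y) = 7
u_1(D vs S,Y) = 1
u_1(E vs S,Y) = 6
max payoff 8 at {A}

argmax u_1 = {A}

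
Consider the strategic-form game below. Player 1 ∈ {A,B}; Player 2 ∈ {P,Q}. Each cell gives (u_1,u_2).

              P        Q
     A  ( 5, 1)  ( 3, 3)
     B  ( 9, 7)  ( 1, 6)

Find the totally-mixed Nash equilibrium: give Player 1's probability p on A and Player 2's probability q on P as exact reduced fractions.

P1 indiff ⇒ q·5+(1-q)·3 = q·9+(1-q)·1 ⇒ q(-4) = (1-q)(-2) ⇒ q = 1/3
P2 indiff ⇒ p·1+(1-p)·7 = p·3+(1-p)·6 ⇒ p(-2) = (1-p)(-1) ⇒ p = 1/3

(p,q) = (1/3, 1/3)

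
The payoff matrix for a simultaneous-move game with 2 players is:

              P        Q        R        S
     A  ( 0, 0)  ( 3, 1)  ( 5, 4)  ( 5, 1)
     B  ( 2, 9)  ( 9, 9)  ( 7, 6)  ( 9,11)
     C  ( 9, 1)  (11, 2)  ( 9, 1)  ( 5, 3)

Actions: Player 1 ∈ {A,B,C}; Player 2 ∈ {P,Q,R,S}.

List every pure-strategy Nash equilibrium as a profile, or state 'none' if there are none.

(A,P): not NE [P1→C gives 9>0; P2→R gives 4>0]
(A,Q): not NE [P1→C gives 11>3; P2→R gives 4>1]
(A,R): not NE [P1→C gives 9>5]
(A,S): not NE [P1→B gives 9>5; P2→R gives 4>1]
(B,P): not NE [P1→C gives 9>2; P2→S gives 11>9]
(B,Q): not NE [P1→C gives 11>9; P2→S gives 11>9]
(B,R): not NE [P1→C gives 9>7; P2→S gives 11>6]
(B,S): NE
(C,P): not NE [P2→S gives 3>1]
(C,Q): not NE [P2→S gives 3>2]
(C,R): not NE [P2→S gives 3>1]
(C,S): not NE [P1→B gives 9>5]

NE set: (B,S)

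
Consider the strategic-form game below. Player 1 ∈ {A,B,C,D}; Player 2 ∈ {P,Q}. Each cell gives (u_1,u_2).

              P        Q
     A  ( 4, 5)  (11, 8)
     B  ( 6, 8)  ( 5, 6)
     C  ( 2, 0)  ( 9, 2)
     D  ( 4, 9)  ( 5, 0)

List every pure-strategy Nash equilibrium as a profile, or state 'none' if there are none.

PSNE = {(A,Q), (B,P)}

(A,P): not NE [P1→B gives 6>4; P2→Q gives 8>5]
(A,Q): NE
(B,P): NE
(B,Q): not NE [P1→A gives 11>5; P2→P gives 8>6]
(C,P): not NE [P1→B gives 6>2; P2→Q gives 2>0]
(C,Q): not NE [P1→A gives 11>9]
(D,P): not NE [P1→B gives 6>4]
(D,Q): not NE [P1→A gives 11>5; P2→P gives 9>0]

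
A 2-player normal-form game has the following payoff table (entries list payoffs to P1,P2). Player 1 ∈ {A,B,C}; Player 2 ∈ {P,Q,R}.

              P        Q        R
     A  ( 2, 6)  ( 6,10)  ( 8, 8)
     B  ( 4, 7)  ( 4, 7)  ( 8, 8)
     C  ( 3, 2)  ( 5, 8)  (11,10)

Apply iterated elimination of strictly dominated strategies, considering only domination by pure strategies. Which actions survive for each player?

P2 drop P (R beats it: A:8>6 B:8>7 C:10>2)
P1 drop B (C beats it: Q:5>4 R:11>8)
P1→{A,C} P2→{Q,R}

Remaining: P1:{A,C} P2:{Q,R}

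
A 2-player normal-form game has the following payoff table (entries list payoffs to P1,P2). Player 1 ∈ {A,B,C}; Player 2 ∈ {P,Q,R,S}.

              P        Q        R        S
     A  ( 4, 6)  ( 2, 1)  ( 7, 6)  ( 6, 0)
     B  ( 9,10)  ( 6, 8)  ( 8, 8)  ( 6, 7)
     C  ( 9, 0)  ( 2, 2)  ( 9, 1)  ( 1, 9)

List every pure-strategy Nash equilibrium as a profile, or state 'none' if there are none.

Nash profiles: (B,P)

(A,P): not NE [P1→C gives 9>4]
(A,Q): not NE [P1→B gives 6>2; P2→R gives 6>1]
(A,R): not NE [P1→C gives 9>7]
(A,S): not NE [P2→R gives 6>0]
(B,P): NE
(B,Q): not NE [P2→P gives 10>8]
(B,R): not NE [P1→C gives 9>8; P2→P gives 10>8]
(B,S): not NE [P2→P gives 10>7]
(C,P): not NE [P2→S gives 9>0]
(C,Q): not NE [P1→B gives 6>2; P2→S gives 9>2]
(C,R): not NE [P2→S gives 9>1]
(C,S): not NE [P1→B gives 6>1]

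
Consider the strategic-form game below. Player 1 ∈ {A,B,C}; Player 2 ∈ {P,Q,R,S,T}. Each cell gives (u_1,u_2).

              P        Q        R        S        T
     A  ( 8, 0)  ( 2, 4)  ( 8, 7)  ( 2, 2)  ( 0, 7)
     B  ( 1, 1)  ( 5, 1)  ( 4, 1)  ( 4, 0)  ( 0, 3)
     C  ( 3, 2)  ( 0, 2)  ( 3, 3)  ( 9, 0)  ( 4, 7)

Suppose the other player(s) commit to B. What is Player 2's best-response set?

argmax u_2 = {T}

u_2(P vs B) = 1
u_2(Q vs B) = 1
u_2(R vs B) = 1
u_2(S vs B) = 0
u_2(T vs B) = 3
max payoff 3 at {T}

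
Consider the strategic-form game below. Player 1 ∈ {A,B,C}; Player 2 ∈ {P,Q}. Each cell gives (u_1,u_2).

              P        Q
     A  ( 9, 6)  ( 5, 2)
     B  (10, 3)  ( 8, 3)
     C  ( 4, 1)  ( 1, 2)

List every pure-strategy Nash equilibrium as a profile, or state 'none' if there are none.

PSNE = {(B,P), (B,Q)}

(A,P): not NE [P1→B gives 10>9]
(A,Q): not NE [P1→B gives 8>5; P2→P gives 6>2]
(B,P): NE
(B,Q): NE
(C,P): not NE [P1→B gives 10>4; P2→Q gives 2>1]
(C,Q): not NE [P1→B gives 8>1]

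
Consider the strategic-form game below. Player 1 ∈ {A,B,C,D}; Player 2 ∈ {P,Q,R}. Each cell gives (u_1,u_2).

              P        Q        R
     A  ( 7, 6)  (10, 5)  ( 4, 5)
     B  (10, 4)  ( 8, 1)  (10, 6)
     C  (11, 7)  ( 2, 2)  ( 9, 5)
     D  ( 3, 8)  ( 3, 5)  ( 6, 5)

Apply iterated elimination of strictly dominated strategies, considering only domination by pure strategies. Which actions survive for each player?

P1 drop D (B beats it: P:10>3 Q:8>3 R:10>6)
P2 drop Q (P beats it: A:6>5 B:4>1 C:7>2)
P1 drop A (B beats it: P:10>7 R:10>4)
P1→{B,C} P2→{P,R}

Survivors P1:{B,C} P2:{P,R}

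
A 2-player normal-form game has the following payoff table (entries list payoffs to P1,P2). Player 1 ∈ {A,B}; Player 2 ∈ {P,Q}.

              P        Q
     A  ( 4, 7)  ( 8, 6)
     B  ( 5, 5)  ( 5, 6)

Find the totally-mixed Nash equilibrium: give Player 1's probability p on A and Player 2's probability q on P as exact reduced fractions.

P1 indiff ⇒ q·4+(1-q)·8 = q·5+(1-q)·5 ⇒ q(-1) = (1-q)(-3) ⇒ q = 3/4
P2 indiff ⇒ p·7+(1-p)·5 = p·6+(1-p)·6 ⇒ p(1) = (1-p)(1) ⇒ p = 1/2

p=1/2, q=3/4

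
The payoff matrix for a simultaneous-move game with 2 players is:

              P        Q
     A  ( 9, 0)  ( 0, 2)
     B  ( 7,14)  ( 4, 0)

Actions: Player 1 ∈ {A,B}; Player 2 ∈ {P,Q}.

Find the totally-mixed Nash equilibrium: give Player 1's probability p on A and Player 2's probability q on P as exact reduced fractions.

P1 mixes 7/8 on A; P2 mixes 2/3 on P

P1 indiff ⇒ q·9+(1-q)·0 = q·7+(1-q)·4 ⇒ q(2) = (1-q)(4) ⇒ q = 2/3
P2 indiff ⇒ p·0+(1-p)·14 = p·2+(1-p)·0 ⇒ p(-2) = (1-p)(-14) ⇒ p = 7/8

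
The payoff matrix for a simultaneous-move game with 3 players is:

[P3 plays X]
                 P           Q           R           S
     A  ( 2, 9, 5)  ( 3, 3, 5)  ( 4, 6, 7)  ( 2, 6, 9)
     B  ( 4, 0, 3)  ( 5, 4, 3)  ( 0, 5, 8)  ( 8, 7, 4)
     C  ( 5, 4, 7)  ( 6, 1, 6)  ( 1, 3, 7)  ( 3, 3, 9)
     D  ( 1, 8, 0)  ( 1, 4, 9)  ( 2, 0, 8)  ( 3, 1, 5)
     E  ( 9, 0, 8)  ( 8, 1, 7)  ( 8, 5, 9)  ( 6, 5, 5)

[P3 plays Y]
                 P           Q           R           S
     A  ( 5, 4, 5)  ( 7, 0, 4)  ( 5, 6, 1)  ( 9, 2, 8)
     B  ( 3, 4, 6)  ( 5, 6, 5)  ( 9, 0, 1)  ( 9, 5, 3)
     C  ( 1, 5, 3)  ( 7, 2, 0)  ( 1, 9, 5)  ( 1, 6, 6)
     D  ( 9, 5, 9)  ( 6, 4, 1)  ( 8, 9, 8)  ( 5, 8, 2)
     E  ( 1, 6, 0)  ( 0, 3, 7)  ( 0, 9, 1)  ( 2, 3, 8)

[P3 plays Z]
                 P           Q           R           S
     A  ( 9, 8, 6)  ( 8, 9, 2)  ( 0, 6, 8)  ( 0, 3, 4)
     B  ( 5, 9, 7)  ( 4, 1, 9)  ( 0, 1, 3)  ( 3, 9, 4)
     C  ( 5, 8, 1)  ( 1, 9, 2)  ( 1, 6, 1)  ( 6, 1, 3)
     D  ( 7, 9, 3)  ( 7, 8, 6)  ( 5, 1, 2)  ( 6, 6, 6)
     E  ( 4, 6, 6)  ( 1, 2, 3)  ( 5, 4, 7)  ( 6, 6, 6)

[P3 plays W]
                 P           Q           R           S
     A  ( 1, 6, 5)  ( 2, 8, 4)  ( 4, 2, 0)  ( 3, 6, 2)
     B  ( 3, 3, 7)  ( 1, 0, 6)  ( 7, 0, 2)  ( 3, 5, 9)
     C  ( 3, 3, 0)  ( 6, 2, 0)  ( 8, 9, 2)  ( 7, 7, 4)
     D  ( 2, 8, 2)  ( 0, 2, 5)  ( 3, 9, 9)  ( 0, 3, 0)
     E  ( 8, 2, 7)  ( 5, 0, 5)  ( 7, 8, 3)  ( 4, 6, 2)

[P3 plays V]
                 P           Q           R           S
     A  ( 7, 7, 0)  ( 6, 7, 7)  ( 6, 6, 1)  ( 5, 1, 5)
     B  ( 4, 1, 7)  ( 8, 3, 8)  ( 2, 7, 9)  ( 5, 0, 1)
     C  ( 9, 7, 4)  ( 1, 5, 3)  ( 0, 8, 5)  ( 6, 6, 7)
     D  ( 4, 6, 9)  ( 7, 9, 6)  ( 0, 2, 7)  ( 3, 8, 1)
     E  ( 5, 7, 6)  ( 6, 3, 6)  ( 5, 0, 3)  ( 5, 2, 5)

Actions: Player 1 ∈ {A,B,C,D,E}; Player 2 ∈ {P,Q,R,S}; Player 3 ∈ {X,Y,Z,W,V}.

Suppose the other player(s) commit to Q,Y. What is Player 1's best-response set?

argmax u_1 = {A,C}

u_1(A vs Q,Y) = 7
u_1(B vs Q,Y) = 5
u_1(C vs Q,Y) = 7
u_1(D vs Q,Y) = 6
u_1(E vs Q,Y) = 0
max payoff 7 at {A,C}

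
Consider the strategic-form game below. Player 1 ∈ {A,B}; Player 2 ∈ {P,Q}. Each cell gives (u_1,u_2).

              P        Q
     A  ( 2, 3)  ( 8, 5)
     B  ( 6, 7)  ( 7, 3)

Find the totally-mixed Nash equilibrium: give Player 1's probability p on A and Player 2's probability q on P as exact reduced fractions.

P1 indiff ⇒ q·2+(1-q)·8 = q·6+(1-q)·7 ⇒ q(-4) = (1-q)(-1) ⇒ q = 1/5
P2 indiff ⇒ p·3+(1-p)·7 = p·5+(1-p)·3 ⇒ p(-2) = (1-p)(-4) ⇒ p = 2/3

P1 mixes 2/3 on A; P2 mixes 1/5 on P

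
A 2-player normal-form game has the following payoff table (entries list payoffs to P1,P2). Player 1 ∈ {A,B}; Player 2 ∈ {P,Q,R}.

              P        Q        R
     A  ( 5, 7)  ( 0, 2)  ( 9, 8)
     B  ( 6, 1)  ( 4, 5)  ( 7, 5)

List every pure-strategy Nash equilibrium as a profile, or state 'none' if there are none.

NE set: (A,R), (B,Q)

(A,P): not NE [P1→B gives 6>5; P2→R gives 8>7]
(A,Q): not NE [P1→B gives 4>0; P2→R gives 8>2]
(A,R): NE
(B,P): not NE [P2→R gives 5>1]
(B,Q): NE
(B,R): not NE [P1→A gives 9>7]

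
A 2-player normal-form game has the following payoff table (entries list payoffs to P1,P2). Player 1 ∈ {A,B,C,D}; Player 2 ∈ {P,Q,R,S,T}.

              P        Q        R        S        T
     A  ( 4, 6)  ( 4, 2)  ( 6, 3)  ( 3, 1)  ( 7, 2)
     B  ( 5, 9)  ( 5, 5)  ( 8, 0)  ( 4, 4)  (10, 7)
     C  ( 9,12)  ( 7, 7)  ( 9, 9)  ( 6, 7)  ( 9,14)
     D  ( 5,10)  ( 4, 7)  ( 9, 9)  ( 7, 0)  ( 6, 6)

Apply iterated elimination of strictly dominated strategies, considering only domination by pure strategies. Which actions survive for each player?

Remaining: P1:{B,C} P2:{P,T}

P1 drop A (B beats it: P:5>4 Q:5>4 R:8>6 S:4>3 T:10>7)
P2 drop Q (P beats it: B:9>5 C:12>7 D:10>7)
P2 drop R (P beats it: B:9>0 C:12>9 D:10>9)
P2 drop S (P beats it: B:9>4 C:12>7 D:10>0)
P1 drop D (C beats it: P:9>5 T:9>6)
P1→{B,C} P2→{P,T}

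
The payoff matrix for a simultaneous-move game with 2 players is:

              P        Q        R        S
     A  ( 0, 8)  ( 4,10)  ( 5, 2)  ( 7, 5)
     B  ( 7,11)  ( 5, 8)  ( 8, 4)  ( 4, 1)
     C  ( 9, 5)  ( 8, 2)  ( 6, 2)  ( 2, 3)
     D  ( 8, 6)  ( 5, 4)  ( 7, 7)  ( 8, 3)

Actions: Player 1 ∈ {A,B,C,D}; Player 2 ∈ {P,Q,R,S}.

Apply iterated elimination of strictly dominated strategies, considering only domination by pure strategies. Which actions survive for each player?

Remaining: P1:{B,C,D} P2:{P,R}

P1 drop A (D beats it: P:8>0 Q:5>4 R:7>5 S:8>7)
P2 drop Q (P beats it: B:11>8 C:5>2 D:6>4)
P2 drop S (P beats it: B:11>1 C:5>3 D:6>3)
P1→{B,C,D} P2→{P,R}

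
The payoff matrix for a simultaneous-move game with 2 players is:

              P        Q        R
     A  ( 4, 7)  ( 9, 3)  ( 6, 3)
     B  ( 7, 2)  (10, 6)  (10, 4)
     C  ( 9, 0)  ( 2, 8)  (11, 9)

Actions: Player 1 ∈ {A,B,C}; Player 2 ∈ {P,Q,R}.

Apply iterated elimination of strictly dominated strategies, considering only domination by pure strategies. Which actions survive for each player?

P1 drop A (B beats it: P:7>4 Q:10>9 R:10>6)
P2 drop P (Q beats it: B:6>2 C:8>0)
P1→{B,C} P2→{Q,R}

IESDS → P1:{B,C} P2:{Q,R}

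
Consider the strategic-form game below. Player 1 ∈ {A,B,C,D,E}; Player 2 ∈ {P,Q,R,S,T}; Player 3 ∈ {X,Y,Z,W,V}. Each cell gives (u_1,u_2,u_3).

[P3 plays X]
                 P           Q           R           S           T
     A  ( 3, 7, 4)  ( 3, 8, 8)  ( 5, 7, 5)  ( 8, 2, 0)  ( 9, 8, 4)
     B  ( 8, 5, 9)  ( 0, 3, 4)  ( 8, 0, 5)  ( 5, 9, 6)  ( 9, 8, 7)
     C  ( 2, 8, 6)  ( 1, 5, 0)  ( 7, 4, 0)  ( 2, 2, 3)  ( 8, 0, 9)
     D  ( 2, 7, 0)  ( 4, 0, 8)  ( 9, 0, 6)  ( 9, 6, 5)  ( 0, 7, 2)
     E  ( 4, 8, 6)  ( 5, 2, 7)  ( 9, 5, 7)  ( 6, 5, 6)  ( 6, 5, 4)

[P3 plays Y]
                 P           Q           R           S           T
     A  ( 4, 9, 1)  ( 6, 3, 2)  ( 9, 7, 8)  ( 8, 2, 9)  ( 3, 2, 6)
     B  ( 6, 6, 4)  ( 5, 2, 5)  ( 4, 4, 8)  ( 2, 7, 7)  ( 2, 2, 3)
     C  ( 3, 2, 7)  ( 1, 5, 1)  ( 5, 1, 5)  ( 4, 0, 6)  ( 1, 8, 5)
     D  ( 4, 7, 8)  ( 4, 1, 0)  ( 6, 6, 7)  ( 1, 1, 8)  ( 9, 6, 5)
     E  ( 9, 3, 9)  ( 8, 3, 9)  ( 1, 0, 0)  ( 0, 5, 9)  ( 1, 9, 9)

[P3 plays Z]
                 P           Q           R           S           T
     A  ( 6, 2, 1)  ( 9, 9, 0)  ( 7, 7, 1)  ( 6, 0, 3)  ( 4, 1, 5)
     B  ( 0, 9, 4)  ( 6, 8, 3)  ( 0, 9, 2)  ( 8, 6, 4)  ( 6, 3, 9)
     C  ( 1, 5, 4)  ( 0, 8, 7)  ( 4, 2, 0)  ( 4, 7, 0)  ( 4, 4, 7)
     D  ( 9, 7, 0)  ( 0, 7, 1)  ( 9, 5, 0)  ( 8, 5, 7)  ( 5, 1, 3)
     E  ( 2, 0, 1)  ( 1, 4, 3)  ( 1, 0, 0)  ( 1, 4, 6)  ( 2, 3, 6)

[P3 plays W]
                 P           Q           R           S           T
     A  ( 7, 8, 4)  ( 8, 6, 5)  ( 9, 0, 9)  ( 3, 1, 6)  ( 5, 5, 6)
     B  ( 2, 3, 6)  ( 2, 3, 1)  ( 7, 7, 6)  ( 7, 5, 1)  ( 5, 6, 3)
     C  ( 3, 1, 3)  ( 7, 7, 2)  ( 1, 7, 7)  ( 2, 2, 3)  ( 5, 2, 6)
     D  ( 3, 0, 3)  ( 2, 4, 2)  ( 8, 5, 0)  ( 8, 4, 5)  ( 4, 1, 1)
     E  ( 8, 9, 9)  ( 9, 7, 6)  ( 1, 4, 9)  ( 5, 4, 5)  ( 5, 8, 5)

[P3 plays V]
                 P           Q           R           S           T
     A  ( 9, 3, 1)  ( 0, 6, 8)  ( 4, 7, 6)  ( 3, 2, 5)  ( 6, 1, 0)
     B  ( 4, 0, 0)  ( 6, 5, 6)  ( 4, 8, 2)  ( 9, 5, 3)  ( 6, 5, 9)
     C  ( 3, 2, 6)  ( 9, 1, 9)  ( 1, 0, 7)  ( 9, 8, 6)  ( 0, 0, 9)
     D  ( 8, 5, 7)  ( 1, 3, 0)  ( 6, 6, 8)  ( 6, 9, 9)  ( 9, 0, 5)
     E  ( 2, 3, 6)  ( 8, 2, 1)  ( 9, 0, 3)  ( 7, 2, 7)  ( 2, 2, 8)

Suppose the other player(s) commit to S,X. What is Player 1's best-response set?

u_1(A vs S,X) = 8
u_1(B vs S,X) = 5
u_1(C vs S,X) = 2
u_1(D vs S,X) = 9
u_1(E vs S,X) = 6
max payoff 9 at {D}

P1 best: {D}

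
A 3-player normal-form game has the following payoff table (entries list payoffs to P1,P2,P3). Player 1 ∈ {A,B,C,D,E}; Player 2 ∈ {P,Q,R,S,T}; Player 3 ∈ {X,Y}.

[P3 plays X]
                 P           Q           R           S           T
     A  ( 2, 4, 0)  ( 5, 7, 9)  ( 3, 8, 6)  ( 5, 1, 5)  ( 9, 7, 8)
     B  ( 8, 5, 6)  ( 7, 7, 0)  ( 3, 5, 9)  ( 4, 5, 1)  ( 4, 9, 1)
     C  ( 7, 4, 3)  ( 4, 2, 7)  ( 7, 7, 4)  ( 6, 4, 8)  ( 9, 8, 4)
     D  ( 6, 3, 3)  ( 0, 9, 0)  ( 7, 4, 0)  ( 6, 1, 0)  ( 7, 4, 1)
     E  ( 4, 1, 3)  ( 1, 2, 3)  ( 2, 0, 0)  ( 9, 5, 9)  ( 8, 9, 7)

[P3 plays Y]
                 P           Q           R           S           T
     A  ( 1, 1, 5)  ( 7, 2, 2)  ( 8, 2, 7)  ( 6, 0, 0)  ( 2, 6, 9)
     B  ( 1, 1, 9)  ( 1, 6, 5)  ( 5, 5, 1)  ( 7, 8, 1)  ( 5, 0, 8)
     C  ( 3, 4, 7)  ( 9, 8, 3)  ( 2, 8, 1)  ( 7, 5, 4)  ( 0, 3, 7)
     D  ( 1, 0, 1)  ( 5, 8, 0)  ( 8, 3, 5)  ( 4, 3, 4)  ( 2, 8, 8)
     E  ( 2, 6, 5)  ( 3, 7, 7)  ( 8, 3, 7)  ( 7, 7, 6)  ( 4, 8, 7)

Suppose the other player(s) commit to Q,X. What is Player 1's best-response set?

u_1(A vs Q,X) = 5
u_1(B vs Q,X) = 7
u_1(C vs Q,X) = 4
u_1(D vs Q,X) = 0
u_1(E vs Q,X) = 1
max payoff 7 at {B}

argmax u_1 = {B}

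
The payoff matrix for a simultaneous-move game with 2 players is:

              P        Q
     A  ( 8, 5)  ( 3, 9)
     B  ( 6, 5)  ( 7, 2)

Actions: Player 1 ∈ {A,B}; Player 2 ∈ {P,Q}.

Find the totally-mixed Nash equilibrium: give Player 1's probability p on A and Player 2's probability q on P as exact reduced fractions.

p=3/7, q=2/3

P1 indiff ⇒ q·8+(1-q)·3 = q·6+(1-q)·7 ⇒ q(2) = (1-q)(4) ⇒ q = 2/3
P2 indiff ⇒ p·5+(1-p)·5 = p·9+(1-p)·2 ⇒ p(-4) = (1-p)(-3) ⇒ p = 3/7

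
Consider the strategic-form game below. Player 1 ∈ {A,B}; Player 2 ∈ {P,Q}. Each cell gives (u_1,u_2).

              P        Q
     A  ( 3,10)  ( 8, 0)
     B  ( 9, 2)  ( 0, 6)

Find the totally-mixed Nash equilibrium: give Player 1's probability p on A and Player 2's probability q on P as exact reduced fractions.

P1 mixes 2/7 on A; P2 mixes 4/7 on P

P1 indiff ⇒ q·3+(1-q)·8 = q·9+(1-q)·0 ⇒ q(-6) = (1-q)(-8) ⇒ q = 4/7
P2 indiff ⇒ p·10+(1-p)·2 = p·0+(1-p)·6 ⇒ p(10) = (1-p)(4) ⇒ p = 2/7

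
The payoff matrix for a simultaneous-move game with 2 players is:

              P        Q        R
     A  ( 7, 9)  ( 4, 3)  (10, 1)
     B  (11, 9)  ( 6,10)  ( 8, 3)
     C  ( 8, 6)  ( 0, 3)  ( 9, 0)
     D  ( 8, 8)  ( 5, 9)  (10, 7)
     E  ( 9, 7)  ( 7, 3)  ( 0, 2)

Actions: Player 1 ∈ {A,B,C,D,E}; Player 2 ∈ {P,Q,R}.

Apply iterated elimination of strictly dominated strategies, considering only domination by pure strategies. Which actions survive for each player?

IESDS → P1:{B,E} P2:{P,Q}

P2 drop R (P beats it: A:9>1 B:9>3 C:6>0 D:8>7 E:7>2)
P1 drop A (B beats it: P:11>7 Q:6>4)
P1 drop C (B beats it: P:11>8 Q:6>0)
P1 drop D (B beats it: P:11>8 Q:6>5)
P1→{B,E} P2→{P,Q}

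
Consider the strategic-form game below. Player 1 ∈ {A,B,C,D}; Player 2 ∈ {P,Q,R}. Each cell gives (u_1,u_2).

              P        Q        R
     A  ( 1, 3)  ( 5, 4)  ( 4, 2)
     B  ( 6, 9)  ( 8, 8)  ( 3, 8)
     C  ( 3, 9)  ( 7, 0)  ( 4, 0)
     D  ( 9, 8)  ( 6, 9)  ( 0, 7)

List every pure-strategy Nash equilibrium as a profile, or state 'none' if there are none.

PSNE: ∅

(A,P): not NE [P1→D gives 9>1; P2→Q gives 4>3]
(A,Q): not NE [P1→B gives 8>5]
(A,R): not NE [P2→Q gives 4>2]
(B,P): not NE [P1→D gives 9>6]
(B,Q): not NE [P2→P gives 9>8]
(B,R): not NE [P1→C gives 4>3; P2→P gives 9>8]
(C,P): not NE [P1→D gives 9>3]
(C,Q): not NE [P1→B gives 8>7; P2→P gives 9>0]
(C,R): not NE [P2→P gives 9>0]
(D,P): not NE [P2→Q gives 9>8]
(D,Q): not NE [P1→B gives 8>6]
(D,R): not NE [P1→C gives 4>0; P2→Q gives 9>7]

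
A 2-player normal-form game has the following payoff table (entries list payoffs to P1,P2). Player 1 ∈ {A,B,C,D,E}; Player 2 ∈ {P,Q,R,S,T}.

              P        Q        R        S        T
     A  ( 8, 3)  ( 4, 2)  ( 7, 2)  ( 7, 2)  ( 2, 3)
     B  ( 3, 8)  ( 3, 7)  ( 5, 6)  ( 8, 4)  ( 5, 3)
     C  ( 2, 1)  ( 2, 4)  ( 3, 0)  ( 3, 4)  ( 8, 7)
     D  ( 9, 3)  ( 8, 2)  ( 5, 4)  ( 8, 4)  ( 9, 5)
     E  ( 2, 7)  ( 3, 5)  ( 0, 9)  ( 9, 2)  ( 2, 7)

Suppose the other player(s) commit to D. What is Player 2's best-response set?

u_2(P vs D) = 3
u_2(Q vs D) = 2
u_2(R vs D) = 4
u_2(S vs D) = 4
u_2(T vs D) = 5
max payoff 5 at {T}

argmax u_2 = {T}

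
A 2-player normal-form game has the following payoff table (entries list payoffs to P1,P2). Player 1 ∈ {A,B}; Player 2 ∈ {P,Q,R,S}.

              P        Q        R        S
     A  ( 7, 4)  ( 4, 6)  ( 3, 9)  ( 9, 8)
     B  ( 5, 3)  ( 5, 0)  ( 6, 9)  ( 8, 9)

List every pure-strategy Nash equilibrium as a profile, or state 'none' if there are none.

(A,P): not NE [P2→R gives 9>4]
(A,Q): not NE [P1→B gives 5>4; P2→R gives 9>6]
(A,R): not NE [P1→B gives 6>3]
(A,S): not NE [P2→R gives 9>8]
(B,P): not NE [P1→A gives 7>5; P2→S gives 9>3]
(B,Q): not NE [P2→S gives 9>0]
(B,R): NE
(B,S): not NE [P1→A gives 9>8]

NE set: (B,R)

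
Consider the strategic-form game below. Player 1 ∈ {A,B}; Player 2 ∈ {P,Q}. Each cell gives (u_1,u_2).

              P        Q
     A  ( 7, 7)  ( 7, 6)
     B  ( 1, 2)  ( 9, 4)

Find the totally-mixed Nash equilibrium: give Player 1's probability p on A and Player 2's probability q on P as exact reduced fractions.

P1 indiff ⇒ q·7+(1-q)·7 = q·1+(1-q)·9 ⇒ q(6) = (1-q)(2) ⇒ q = 1/4
P2 indiff ⇒ p·7+(1-p)·2 = p·6+(1-p)·4 ⇒ p(1) = (1-p)(2) ⇒ p = 2/3

p=2/3, q=1/4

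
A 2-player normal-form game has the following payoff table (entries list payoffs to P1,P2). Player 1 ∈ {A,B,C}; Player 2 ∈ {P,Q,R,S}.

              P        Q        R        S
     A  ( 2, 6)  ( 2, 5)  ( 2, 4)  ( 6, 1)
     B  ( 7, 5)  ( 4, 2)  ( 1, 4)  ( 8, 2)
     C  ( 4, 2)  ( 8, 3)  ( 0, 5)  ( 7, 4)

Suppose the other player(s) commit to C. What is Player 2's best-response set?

argmax u_2 = {R}

u_2(P vs C) = 2
u_2(Q vs C) = 3
u_2(R vs C) = 5
u_2(S vs C) = 4
max payoff 5 at {R}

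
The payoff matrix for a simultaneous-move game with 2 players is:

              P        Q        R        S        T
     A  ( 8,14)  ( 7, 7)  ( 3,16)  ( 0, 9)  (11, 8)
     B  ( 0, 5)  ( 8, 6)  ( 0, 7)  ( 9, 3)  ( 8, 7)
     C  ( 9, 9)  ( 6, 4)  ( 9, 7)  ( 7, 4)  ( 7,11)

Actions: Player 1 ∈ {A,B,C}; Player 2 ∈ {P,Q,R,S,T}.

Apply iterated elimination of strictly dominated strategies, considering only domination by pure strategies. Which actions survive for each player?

Survivors P1:{A,C} P2:{P,R,T}

P2 drop Q (R beats it: A:16>7 B:7>6 C:7>4)
P2 drop S (P beats it: A:14>9 B:5>3 C:9>4)
P1 drop B (A beats it: P:8>0 R:3>0 T:11>8)
P1→{A,C} P2→{P,R,T}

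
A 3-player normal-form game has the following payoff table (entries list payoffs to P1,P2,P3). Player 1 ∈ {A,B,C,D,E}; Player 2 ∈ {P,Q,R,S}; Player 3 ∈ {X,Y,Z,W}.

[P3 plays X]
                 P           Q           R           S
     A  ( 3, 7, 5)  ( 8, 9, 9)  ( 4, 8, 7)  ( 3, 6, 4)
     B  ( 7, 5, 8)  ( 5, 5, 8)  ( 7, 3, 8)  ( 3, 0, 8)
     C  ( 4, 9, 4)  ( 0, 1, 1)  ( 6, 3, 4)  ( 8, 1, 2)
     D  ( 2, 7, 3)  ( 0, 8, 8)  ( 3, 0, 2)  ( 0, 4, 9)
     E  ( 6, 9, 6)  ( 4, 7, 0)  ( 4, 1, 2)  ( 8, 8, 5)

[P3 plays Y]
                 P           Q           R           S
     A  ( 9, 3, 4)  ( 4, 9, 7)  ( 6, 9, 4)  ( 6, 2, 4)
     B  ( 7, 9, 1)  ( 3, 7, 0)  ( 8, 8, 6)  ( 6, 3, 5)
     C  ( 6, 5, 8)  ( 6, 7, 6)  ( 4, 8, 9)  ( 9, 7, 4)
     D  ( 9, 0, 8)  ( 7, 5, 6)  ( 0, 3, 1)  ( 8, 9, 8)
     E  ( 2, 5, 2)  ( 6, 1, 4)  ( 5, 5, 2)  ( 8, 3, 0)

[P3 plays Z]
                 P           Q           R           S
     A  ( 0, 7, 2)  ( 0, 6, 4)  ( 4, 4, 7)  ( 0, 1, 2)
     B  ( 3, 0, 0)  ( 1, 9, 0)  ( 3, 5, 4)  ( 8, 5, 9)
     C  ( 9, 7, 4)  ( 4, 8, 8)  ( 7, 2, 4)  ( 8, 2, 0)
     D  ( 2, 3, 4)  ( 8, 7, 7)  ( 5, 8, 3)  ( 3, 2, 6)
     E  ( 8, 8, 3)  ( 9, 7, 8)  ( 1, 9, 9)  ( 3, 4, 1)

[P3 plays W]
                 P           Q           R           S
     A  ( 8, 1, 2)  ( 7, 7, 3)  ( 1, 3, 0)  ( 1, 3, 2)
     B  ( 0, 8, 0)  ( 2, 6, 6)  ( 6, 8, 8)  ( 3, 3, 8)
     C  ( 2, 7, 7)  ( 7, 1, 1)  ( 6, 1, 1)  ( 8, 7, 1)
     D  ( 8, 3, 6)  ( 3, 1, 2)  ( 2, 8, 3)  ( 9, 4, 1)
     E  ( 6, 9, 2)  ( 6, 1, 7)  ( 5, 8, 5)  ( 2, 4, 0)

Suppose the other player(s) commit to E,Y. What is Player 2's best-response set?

P2 best: {P,R}

u_2(P vs E,Y) = 5
u_2(Q vs E,Y) = 1
u_2(R vs E,Y) = 5
u_2(S vs E,Y) = 3
max payoff 5 at {P,R}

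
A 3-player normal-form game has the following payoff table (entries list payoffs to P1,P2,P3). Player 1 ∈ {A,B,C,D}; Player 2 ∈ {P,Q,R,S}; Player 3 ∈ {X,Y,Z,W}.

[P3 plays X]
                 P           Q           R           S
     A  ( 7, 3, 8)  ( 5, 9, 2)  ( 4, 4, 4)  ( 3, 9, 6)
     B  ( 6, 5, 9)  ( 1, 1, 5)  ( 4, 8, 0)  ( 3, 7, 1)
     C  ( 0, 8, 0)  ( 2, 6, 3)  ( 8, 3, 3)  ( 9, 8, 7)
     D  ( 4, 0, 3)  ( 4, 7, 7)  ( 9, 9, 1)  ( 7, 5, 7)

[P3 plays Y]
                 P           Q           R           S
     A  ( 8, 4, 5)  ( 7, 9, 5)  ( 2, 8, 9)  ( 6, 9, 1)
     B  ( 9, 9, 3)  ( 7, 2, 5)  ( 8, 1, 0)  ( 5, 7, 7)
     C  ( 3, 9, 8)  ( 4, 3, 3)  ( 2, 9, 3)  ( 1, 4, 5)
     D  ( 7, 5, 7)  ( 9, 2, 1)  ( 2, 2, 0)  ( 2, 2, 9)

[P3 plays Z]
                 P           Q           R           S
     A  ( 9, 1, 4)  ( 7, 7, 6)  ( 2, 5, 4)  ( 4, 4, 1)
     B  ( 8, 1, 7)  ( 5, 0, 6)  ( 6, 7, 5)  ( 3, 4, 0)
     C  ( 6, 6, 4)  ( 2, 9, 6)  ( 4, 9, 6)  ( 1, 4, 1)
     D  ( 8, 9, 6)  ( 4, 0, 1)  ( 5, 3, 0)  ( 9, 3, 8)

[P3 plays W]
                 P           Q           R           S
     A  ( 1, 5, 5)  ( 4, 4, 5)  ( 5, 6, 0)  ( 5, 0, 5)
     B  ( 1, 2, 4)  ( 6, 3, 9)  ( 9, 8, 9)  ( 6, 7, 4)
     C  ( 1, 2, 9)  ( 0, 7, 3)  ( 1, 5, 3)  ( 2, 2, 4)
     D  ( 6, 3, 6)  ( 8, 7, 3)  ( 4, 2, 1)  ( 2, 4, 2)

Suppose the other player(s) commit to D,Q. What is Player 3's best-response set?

P3 best: {X}

u_3(X vs D,Q) = 7
u_3(Y vs D,Q) = 1
u_3(Z vs D,Q) = 1
u_3(W vs D,Q) = 3
max payoff 7 at {X}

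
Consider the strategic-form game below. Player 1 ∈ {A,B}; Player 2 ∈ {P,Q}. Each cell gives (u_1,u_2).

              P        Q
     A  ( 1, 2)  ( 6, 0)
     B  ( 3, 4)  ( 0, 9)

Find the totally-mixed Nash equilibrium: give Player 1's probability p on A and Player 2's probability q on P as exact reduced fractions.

p=5/7, q=3/4

P1 indiff ⇒ q·1+(1-q)·6 = q·3+(1-q)·0 ⇒ q(-2) = (1-q)(-6) ⇒ q = 3/4
P2 indiff ⇒ p·2+(1-p)·4 = p·0+(1-p)·9 ⇒ p(2) = (1-p)(5) ⇒ p = 5/7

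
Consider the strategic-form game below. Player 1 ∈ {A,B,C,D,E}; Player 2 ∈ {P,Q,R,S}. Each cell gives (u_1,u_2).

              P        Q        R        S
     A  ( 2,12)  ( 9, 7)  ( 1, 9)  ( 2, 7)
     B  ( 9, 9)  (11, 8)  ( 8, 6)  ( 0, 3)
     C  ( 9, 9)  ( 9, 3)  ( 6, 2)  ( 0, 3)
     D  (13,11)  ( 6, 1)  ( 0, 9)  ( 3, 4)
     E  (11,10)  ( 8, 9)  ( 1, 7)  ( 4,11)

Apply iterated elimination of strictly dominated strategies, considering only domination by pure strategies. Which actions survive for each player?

P2 drop Q (P beats it: A:12>7 B:9>8 C:9>3 D:11>1 E:10>9)
P2 drop R (P beats it: A:12>9 B:9>6 C:9>2 D:11>9 E:10>7)
P1 drop A (D beats it: P:13>2 S:3>2)
P1 drop B (D beats it: P:13>9 S:3>0)
P1 drop C (D beats it: P:13>9 S:3>0)
P1→{D,E} P2→{P,S}

IESDS → P1:{D,E} P2:{P,S}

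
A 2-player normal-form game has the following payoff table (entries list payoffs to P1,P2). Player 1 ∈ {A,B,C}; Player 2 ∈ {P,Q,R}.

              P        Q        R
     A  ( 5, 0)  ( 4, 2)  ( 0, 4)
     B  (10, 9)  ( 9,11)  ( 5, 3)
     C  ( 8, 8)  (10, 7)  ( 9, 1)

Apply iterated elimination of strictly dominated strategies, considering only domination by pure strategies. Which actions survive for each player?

Remaining: P1:{B,C} P2:{P,Q}

P1 drop A (B beats it: P:10>5 Q:9>4 R:5>0)
P2 drop R (P beats it: B:9>3 C:8>1)
P1→{B,C} P2→{P,Q}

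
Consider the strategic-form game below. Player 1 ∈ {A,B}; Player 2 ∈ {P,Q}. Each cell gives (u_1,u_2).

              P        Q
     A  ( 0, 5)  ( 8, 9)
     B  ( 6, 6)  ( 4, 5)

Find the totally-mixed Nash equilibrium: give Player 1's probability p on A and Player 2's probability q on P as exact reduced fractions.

P1 indiff ⇒ q·0+(1-q)·8 = q·6+(1-q)·4 ⇒ q(-6) = (1-q)(-4) ⇒ q = 2/5
P2 indiff ⇒ p·5+(1-p)·6 = p·9+(1-p)·5 ⇒ p(-4) = (1-p)(-1) ⇒ p = 1/5

(p,q) = (1/5, 2/5)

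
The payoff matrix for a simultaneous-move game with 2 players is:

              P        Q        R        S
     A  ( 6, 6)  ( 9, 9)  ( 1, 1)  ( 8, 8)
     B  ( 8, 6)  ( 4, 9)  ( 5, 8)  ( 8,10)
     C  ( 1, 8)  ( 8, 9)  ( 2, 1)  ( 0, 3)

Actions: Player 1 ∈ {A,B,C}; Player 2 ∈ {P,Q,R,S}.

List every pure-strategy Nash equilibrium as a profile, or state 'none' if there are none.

(A,P): not NE [P1→B gives 8>6; P2→Q gives 9>6]
(A,Q): NE
(A,R): not NE [P1→B gives 5>1; P2→Q gives 9>1]
(A,S): not NE [P2→Q gives 9>8]
(B,P): not NE [P2→S gives 10>6]
(B,Q): not NE [P1→A gives 9>4; P2→S gives 10>9]
(B,R): not NE [P2→S gives 10>8]
(B,S): NE
(C,P): not NE [P1→B gives 8>1; P2→Q gives 9>8]
(C,Q): not NE [P1→A gives 9>8]
(C,R): not NE [P1→B gives 5>2; P2→Q gives 9>1]
(C,S): not NE [P1→B gives 8>0; P2→Q gives 9>3]

Nash profiles: (A,Q), (B,S)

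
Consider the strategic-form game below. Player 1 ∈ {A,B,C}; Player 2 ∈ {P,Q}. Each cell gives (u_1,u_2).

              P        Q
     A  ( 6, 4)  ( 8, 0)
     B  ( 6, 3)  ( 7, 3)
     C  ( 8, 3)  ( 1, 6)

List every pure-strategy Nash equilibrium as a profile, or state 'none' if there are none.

PSNE: ∅

(A,P): not NE [P1→C gives 8>6]
(A,Q): not NE [P2→P gives 4>0]
(B,P): not NE [P1→C gives 8>6]
(B,Q): not NE [P1→A gives 8>7]
(C,P): not NE [P2→Q gives 6>3]
(C,Q): not NE [P1→A gives 8>1]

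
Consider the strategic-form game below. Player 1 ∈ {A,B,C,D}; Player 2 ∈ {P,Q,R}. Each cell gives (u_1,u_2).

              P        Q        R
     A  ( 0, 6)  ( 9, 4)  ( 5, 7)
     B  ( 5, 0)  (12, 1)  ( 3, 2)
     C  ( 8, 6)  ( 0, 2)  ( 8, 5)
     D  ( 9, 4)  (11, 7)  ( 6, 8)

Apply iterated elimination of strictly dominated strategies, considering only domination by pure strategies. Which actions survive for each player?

Survivors P1:{C,D} P2:{P,R}

P1 drop A (D beats it: P:9>0 Q:11>9 R:6>5)
P2 drop Q (R beats it: B:2>1 C:5>2 D:8>7)
P1 drop B (C beats it: P:8>5 R:8>3)
P1→{C,D} P2→{P,R}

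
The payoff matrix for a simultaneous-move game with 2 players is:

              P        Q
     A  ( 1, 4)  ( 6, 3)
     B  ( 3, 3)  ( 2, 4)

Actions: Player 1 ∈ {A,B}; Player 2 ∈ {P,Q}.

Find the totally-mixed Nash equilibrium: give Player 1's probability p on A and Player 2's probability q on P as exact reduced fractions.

(p,q) = (1/2, 2/3)

P1 indiff ⇒ q·1+(1-q)·6 = q·3+(1-q)·2 ⇒ q(-2) = (1-q)(-4) ⇒ q = 2/3
P2 indiff ⇒ p·4+(1-p)·3 = p·3+(1-p)·4 ⇒ p(1) = (1-p)(1) ⇒ p = 1/2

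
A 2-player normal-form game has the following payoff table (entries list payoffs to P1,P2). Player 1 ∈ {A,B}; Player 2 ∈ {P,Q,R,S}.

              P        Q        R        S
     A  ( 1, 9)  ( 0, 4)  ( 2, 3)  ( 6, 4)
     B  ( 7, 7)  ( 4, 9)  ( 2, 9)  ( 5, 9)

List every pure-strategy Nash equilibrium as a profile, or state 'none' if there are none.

NE set: (B,Q), (B,R)

(A,P): not NE [P1→B gives 7>1]
(A,Q): not NE [P1→B gives 4>0; P2→P gives 9>4]
(A,R): not NE [P2→P gives 9>3]
(A,S): not NE [P2→P gives 9>4]
(B,P): not NE [P2→S gives 9>7]
(B,Q): NE
(B,R): NE
(B,S): not NE [P1→A gives 6>5]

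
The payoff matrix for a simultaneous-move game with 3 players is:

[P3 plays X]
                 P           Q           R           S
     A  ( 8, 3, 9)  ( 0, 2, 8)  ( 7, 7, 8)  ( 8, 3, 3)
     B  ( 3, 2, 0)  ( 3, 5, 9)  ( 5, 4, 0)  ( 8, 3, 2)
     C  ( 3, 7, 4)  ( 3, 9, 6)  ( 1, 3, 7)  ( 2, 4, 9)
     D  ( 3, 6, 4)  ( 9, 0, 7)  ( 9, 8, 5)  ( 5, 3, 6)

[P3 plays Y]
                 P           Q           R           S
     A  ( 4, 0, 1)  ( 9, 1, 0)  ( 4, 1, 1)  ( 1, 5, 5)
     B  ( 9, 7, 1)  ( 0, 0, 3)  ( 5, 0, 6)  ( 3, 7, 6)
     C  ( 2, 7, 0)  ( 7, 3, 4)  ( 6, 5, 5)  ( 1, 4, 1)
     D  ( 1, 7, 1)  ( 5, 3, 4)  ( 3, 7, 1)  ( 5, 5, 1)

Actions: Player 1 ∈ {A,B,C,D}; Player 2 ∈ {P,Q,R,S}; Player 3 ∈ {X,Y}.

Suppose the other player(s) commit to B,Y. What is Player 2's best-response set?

argmax u_2 = {P,S}

u_2(P vs B,Y) = 7
u_2(Q vs B,Y) = 0
u_2(R vs B,Y) = 0
u_2(S vs B,Y) = 7
max payoff 7 at {P,S}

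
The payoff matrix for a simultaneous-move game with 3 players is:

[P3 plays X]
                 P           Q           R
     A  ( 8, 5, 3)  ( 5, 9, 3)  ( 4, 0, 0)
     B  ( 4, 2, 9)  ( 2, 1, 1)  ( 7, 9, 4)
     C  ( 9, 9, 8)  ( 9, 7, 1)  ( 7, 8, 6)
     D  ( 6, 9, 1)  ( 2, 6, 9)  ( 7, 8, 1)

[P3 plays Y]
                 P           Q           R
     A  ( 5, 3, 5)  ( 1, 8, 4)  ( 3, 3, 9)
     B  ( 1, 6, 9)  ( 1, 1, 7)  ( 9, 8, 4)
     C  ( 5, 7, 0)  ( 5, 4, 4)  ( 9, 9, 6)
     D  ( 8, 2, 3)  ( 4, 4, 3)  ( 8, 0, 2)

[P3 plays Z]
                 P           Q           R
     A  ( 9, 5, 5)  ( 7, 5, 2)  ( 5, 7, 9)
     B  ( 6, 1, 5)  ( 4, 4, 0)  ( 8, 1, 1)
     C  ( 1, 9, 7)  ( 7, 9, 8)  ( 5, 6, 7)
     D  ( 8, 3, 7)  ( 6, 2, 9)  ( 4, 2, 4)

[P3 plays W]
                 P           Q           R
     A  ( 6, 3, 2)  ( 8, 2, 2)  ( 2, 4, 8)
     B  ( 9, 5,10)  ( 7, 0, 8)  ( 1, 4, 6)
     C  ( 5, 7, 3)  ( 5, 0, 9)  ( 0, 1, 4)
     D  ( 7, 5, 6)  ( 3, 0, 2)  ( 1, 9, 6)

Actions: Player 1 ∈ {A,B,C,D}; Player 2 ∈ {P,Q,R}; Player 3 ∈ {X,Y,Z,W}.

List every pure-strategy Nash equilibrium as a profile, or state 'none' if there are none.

PSNE = {(B,P,W), (C,P,X)}

(A,P,X): not NE [P1→C gives 9>8; P2→Q gives 9>5; P3→Z gives 5>3]
(A,P,Y): not NE [P1→D gives 8>5; P2→Q gives 8>3]
(A,P,Z): not NE [P2→R gives 7>5]
(A,P,W): not NE [P1→B gives 9>6; P2→R gives 4>3; P3→Z gives 5>2]
(A,Q,X): not NE [P1→C gives 9>5; P3→Y gives 4>3]
(A,Q,Y): not NE [P1→C gives 5>1]
(A,Q,Z): not NE [P2→R gives 7>5; P3→Y gives 4>2]
(A,Q,W): not NE [P2→R gives 4>2; P3→Y gives 4>2]
(A,R,X): not NE [P1→D gives 7>4; P2→Q gives 9>0; P3→Z gives 9>0]
(A,R,Y): not NE [P1→C gives 9>3; P2→Q gives 8>3]
(A,R,Z): not NE [P1→B gives 8>5]
(A,R,W): not NE [P3→Z gives 9>8]
(B,P,X): not NE [P1→C gives 9>4; P2→R gives 9>2; P3→W gives 10>9]
(B,P,Y): not NE [P1→D gives 8>1; P2→R gives 8>6; P3→W gives 10>9]
(B,P,Z): not NE [P1→A gives 9>6; P2→Q gives 4>1; P3→W gives 10>5]
(B,P,W): NE
(B,Q,X): not NE [P1→C gives 9>2; P2→R gives 9>1; P3→W gives 8>1]
(B,Q,Y): not NE [P1→C gives 5>1; P2→R gives 8>1; P3→W gives 8>7]
(B,Q,Z): not NE [P1→C gives 7>4; P3→W gives 8>0]
(B,Q,W): not NE [P1→A gives 8>7; P2→P gives 5>0]
(B,R,X): not NE [P3→W gives 6>4]
(B,R,Y): not NE [P3→W gives 6>4]
(B,R,Z): not NE [P2→Q gives 4>1; P3→W gives 6>1]
(B,R,W): not NE [P1→A gives 2>1; P2→P gives 5>4]
(C,P,X): NE
(C,P,Y): not NE [P1→D gives 8>5; P2→R gives 9>7; P3→X gives 8>0]
(C,P,Z): not NE [P1→A gives 9>1; P3→X gives 8>7]
(C,P,W): not NE [P1→B gives 9>5; P3→X gives 8>3]
(C,Q,X): not NE [P2→P gives 9>7; P3→W gives 9>1]
(C,Q,Y): not NE [P2→R gives 9>4; P3→W gives 9>4]
(C,Q,Z): not NE [P3→W gives 9>8]
(C,Q,W): not NE [P1→A gives 8>5; P2→P gives 7>0]
(C,R,X): not NE [P2→P gives 9>8; P3→Z gives 7>6]
(C,R,Y): not NE [P3→Z gives 7>6]
(C,R,Z): not NE [P1→B gives 8>5; P2→Q gives 9>6]
(C,R,W): not NE [P1→A gives 2>0; P2→P gives 7>1; P3→Z gives 7>4]
(D,P,X): not NE [P1→C gives 9>6; P3→Z gives 7>1]
(D,P,Y): not NE [P2→Q gives 4>2; P3→Z gives 7>3]
(D,P,Z): not NE [P1→A gives 9>8]
(D,P,W): not NE [P1→B gives 9>7; P2→R gives 9>5; P3→Z gives 7>6]
(D,Q,X): not NE [P1→C gives 9>2; P2→P gives 9>6]
(D,Q,Y): not NE [P1→C gives 5>4; P3→Z gives 9>3]
(D,Q,Z): not NE [P1→C gives 7>6; P2→P gives 3>2]
(D,Q,W): not NE [P1→A gives 8>3; P2→R gives 9>0; P3→Z gives 9>2]
(D,R,X): not NE [P2→P gives 9>8; P3→W gives 6>1]
(D,R,Y): not NE [P1→C gives 9>8; P2→Q gives 4>0; P3→W gives 6>2]
(D,R,Z): not NE [P1→B gives 8>4; P2→P gives 3>2; P3→W gives 6>4]
(D,R,W): not NE [P1→A gives 2>1]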